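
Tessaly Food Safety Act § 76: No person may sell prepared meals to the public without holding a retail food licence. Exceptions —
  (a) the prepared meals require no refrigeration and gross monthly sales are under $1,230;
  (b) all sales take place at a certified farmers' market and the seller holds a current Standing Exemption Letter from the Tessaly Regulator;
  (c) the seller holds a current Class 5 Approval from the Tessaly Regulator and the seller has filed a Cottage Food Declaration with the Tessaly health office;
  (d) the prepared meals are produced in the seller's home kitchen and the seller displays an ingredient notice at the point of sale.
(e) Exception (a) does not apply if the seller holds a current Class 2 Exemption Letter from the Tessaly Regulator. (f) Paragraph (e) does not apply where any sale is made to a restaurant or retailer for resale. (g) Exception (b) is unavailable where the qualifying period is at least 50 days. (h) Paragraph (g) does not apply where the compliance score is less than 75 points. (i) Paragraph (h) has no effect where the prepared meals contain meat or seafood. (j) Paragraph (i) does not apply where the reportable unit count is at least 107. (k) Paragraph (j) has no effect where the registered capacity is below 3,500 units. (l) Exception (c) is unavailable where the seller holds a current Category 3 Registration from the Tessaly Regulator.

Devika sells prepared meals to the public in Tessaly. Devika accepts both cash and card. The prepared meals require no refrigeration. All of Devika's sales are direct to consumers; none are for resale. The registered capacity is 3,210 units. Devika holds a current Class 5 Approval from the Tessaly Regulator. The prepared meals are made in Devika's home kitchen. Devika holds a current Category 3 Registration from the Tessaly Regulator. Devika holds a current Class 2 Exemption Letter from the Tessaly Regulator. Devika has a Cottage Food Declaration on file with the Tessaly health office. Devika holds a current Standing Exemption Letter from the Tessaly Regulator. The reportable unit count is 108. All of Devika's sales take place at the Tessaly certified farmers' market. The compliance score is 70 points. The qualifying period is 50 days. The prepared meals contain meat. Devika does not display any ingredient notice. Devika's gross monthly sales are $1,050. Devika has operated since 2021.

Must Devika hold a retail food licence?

Yes — Devika must hold a retail food licence.

All of (a)'s requirements are met (the prepared meals are shelf-stable; gross monthly sales are $1,050, under the $1,230 limit). However, paragraphs (e)–(f) must be considered: (e) operates — a current Class 2 Exemption Letter is held. (f), which would lift (e), is not triggered — no sales are for resale. Exception (a) does not apply.
Exception (b) is satisfied on its face — all sales are at a certified farmers' market; a current Standing Exemption Letter is held. But applying paragraphs (g)–(k): (g) is engaged — the qualifying period is 50 days, meeting the 50 days threshold. (h) is engaged (the compliance score is 70 points, less than the 75 points limit), but is itself disapplied by (i): (i) is triggered — the prepared meals contain meat. (j) is triggered (the reportable unit count is 108, meeting the 107 threshold), but is overridden by (k): (k) is triggered — the registered capacity is 3,210 units, below the 3,500 units limit. So (b) is unavailable.
All of (c)'s requirements are met (a current Class 5 Approval is held; a Cottage Food Declaration is on file). But: (l) operates against (c): a current Category 3 Registration is held. Exception (c) does not apply.
Exception (d) fails — no ingredient notice is displayed.
No exception displaces § 76.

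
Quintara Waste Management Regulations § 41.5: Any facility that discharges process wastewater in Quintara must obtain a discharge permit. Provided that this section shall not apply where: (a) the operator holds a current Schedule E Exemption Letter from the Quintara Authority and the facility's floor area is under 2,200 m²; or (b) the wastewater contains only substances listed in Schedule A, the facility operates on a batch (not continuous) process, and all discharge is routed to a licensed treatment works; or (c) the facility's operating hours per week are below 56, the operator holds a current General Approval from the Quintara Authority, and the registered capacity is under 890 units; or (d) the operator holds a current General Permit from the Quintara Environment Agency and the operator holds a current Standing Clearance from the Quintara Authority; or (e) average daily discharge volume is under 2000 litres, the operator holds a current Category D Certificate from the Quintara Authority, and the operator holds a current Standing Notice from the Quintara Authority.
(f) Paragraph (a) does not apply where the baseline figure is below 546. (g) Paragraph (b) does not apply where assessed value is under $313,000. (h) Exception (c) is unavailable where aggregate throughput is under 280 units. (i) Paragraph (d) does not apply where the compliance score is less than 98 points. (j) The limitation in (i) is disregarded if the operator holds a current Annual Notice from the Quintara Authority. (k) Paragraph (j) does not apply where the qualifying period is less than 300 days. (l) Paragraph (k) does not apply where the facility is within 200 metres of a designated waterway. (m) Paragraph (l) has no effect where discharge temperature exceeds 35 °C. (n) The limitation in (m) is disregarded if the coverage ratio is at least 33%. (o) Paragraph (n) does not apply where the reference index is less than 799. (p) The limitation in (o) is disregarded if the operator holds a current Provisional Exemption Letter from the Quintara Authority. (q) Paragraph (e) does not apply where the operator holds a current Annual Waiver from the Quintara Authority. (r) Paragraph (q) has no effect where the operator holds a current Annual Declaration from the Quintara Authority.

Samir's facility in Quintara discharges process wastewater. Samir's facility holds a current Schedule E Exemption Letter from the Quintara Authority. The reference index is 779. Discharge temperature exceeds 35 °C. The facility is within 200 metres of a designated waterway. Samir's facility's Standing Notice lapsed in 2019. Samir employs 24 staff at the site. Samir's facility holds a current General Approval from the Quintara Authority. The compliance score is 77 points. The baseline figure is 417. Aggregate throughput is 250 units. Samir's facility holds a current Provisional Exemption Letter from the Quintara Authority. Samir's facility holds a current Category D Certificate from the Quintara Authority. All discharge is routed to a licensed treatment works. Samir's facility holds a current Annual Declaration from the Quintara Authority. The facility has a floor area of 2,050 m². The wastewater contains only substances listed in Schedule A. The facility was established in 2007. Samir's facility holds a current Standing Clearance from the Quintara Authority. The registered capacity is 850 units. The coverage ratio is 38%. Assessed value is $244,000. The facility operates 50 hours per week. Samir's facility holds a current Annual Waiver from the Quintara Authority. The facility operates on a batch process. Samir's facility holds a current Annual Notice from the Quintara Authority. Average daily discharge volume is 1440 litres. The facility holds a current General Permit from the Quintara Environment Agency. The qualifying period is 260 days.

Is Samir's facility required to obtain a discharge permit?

No — exception (d) applies; Samir's facility is not required to obtain a discharge permit.

Exception (a): a current Schedule E Exemption Letter is held; the facility's floor area is 2,050 m², under the 2,200 m² limit — every condition holds. However, paragraph (f) must be considered: (f) operates against (a): the baseline figure is 417, below the 546 limit. (a) is therefore removed.
Exception (b)'s conditions are all satisfied: the wastewater is Schedule-A-only; the facility operates on a batch process; discharge is routed to a licensed treatment works. However, paragraph (g) must be considered: (g) is triggered — assessed value is $244,000, under the $313,000 limit. Exception (b) does not apply.
Exception (c)'s conditions are all satisfied: the facility's operating hours per week are 50, below the 56 limit; a current General Approval is held; the registered capacity is 850 units, under the 890 units limit. But applying paragraph (h): (h) operates — aggregate throughput is 250 units, under the 280 units limit. So (c) is unavailable.
Exception (d): a current General Permit is held; a current Standing Clearance is held — every condition holds. Considering the limiting provisions: (i) is engaged (the compliance score is 77 points, less than the 98 points limit), but is itself disapplied by (j): (j) operates against (i): a current Annual Notice is held. (k) is triggered (the qualifying period is 260 days, less than the 300 days limit), but yields to (l): (l) operates — the facility is within 200 m of a designated waterway. (m) would limit (l) — discharge temperature exceeds 35 °C — but (n) sets (m) aside: (n) is triggered — the coverage ratio is 38%, meeting the 33% threshold. (o) would limit (n) — the reference index is 779, less than the 799 limit — but (p) sets (o) aside: (p) is engaged — a current Provisional Exemption Letter is held. So (d) applies.
Exception (e) requires that the operator holds a current Standing Notice from the Quintara Authority; but there is no Standing Notice in force, so (e) is unavailable.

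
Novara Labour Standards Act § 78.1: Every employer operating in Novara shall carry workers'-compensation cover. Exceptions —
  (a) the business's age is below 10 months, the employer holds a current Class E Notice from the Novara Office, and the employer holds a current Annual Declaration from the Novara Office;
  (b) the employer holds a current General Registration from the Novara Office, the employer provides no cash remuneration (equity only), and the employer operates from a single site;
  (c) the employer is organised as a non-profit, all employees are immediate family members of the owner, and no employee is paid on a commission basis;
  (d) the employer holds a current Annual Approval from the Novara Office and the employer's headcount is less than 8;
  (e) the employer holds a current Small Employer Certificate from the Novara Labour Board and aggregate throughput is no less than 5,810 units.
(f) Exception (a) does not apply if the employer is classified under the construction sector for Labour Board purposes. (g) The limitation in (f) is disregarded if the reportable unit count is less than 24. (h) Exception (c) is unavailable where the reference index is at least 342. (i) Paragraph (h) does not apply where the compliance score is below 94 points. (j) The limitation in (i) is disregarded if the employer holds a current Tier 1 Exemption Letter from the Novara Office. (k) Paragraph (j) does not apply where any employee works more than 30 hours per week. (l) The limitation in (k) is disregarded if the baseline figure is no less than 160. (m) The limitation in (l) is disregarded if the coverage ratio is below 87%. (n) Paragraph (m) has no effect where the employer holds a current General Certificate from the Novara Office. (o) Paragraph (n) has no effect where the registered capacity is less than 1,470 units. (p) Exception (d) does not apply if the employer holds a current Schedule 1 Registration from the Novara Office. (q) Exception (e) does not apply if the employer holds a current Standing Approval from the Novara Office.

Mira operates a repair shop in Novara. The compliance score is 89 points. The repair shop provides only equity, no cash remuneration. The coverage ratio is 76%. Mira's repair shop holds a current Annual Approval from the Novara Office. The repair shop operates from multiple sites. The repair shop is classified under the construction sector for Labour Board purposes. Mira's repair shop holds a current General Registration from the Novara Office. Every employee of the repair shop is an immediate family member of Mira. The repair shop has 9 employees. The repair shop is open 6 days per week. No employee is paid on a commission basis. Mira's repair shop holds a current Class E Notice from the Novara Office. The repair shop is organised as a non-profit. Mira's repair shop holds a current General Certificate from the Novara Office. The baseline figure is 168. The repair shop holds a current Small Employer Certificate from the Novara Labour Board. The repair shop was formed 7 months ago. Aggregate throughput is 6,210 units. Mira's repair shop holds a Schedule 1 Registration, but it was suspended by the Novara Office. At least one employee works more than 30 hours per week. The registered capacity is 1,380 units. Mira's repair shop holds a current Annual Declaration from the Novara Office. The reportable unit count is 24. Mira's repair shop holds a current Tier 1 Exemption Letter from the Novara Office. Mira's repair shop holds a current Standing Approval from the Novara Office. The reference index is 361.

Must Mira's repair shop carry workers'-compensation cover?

All of (a)'s requirements are met (the business's age is 7 months, below the 10 months limit; a current Class E Notice is held; a current Annual Declaration is held). Turning to paragraphs (f)–(g): (f) operates against (a): the repair shop is classified under the construction sector. (g) is inapplicable (the reportable unit count is 24, not less than 24), so (f) stands. Exception (a) does not apply.
Exception (b) requires that the employer operates from a single site; but the employer operates from multiple sites, so (b) is unavailable.
Exception (c)'s conditions are all satisfied: the employer is a non-profit; every employee is an immediate family member; no employee is paid on commission. Considering the limiting provisions: (h) would limit (c) — the reference index is 361, meeting the 342 threshold — but (i) sets (h) aside: (i) operates against (h): the compliance score is 89 points, below the 94 points limit. (j) would limit (i) — a current Tier 1 Exemption Letter is held — but (k) sets (j) aside: (k) is engaged — at least one employee exceeds 30 hours/week. (l) would limit (k) — the baseline figure is 168, meeting the 160 threshold — but (m) sets (l) aside: (m) operates against (l): the coverage ratio is 76%, below the 87% limit. (n) would limit (m) — a current General Certificate is held — but (o) sets (n) aside: (o) operates against (n): the registered capacity is 1,380 units, less than the 1,470 units limit. So (c) applies.
Exception (d) requires that the employer's headcount is less than 8; but the employer's headcount is 9, not less than 8, so (d) is unavailable.
Exception (e) is satisfied on its face — a current Small Employer Certificate is held; aggregate throughput is 6,210 units, meeting the 5,810 units threshold. Turning to paragraph (q): (q) operates against (e): a current Standing Approval is held. (e) is therefore removed.

No — exception (c) applies; Mira's repair shop is not required to carry workers'-compensation cover.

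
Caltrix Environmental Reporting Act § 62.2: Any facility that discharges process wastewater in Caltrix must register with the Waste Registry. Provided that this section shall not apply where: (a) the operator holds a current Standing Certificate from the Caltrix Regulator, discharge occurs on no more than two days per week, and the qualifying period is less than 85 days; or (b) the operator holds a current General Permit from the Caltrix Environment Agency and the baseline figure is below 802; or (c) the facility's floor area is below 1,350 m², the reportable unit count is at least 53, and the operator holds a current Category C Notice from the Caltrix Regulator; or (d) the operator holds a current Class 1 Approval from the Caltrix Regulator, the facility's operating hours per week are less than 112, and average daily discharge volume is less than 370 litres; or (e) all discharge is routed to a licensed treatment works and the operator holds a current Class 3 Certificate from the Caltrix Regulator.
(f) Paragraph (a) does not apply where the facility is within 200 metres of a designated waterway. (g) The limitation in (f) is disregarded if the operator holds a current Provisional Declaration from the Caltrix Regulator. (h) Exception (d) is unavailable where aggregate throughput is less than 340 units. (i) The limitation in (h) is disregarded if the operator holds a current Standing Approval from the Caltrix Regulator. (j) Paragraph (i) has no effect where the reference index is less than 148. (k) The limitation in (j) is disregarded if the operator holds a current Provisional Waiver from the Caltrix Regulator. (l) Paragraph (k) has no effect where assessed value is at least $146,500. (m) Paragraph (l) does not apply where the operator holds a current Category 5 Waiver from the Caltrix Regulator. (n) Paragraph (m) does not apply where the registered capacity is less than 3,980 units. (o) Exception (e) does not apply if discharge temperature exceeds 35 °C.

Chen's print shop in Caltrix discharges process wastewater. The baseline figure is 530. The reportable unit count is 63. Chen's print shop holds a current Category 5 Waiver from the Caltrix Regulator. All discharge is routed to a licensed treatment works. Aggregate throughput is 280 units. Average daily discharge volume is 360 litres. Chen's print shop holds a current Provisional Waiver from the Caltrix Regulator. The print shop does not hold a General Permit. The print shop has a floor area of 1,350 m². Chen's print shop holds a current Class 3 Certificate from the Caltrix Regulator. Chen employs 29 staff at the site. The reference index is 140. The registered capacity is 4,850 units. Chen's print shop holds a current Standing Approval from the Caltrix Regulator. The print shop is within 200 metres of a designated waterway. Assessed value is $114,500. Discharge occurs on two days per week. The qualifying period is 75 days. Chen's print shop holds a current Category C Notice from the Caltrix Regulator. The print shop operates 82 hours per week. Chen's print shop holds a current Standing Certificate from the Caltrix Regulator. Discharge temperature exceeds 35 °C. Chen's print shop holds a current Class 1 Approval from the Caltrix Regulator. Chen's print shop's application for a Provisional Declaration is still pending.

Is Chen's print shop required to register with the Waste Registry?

No — exception (d) applies; Chen's print shop is not required to register with the Waste Registry.

Exception (a): a current Standing Certificate is held; discharge occurs on no more than two days per week; the qualifying period is 75 days, less than the 85 days limit — every condition holds. However, paragraphs (f)–(g) must be considered: (f) applies — the print shop is within 200 m of a designated waterway. (g), which would lift (f), is inapplicable — the Provisional Declaration is not current. So (a) is unavailable.
Exception (b) does not apply: no General Permit is held.
Exception (c) requires that the facility's floor area is below 1,350 m²; but the facility's floor area is 1,350 m², not below 1,350 m², so (c) is unavailable.
Exception (d)'s conditions are all satisfied: a current Class 1 Approval is held; the facility's operating hours per week are 82, less than the 112 limit; average daily discharge volume is 360 litres, less than the 370 litres limit. Under paragraphs (h)–(n): (h) would limit (d) — aggregate throughput is 280 units, less than the 340 units limit — but (i) sets (h) aside: (i) operates — a current Standing Approval is held. (j) would limit (i) — the reference index is 140, less than the 148 limit — but (k) sets (j) aside: (k) is triggered — a current Provisional Waiver is held. (l), which would lift (k), is inapplicable — assessed value is $114,500, short of $146,500. So (d) applies.
Exception (e) is satisfied on its face — discharge is routed to a licensed treatment works; a current Class 3 Certificate is held. Turning to paragraph (o): (o) applies — discharge temperature exceeds 35 °C. (e) is therefore removed.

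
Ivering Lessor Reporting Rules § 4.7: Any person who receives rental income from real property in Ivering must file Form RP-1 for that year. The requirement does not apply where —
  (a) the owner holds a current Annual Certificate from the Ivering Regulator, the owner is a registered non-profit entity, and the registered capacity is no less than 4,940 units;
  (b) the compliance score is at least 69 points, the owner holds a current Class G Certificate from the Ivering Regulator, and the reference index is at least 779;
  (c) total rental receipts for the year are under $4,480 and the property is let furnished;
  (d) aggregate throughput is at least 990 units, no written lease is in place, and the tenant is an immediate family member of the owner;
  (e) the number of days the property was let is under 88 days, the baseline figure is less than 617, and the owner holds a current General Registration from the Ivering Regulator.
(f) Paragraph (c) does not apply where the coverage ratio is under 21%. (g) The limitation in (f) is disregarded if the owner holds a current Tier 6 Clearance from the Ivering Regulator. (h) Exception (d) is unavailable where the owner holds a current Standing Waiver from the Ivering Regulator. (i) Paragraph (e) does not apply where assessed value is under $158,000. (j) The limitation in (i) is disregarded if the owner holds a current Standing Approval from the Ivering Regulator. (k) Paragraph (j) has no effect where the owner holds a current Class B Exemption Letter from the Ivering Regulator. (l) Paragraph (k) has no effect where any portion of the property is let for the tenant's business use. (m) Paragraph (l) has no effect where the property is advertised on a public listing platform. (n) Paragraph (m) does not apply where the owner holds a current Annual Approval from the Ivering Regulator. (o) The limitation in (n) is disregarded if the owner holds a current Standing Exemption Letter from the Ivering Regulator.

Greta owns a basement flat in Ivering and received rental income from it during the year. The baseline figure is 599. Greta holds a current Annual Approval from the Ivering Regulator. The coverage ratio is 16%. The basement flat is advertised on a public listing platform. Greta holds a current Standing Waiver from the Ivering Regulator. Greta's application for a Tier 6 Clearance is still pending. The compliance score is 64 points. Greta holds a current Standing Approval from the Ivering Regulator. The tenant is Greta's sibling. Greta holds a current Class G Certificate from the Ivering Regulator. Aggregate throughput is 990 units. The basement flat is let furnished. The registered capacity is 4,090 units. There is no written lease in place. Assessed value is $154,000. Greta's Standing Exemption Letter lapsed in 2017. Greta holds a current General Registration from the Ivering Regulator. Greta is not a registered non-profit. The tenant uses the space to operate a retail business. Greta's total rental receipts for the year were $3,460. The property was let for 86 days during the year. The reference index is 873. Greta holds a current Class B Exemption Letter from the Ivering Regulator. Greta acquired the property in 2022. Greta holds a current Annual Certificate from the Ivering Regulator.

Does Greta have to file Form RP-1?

No — exception (e) applies; Greta is not required to file Form RP-1.

Exception (a) fails — Greta is not a registered non-profit.
Exception (b) does not apply: the compliance score is 64 points, short of 69 points.
Exception (c) is satisfied on its face — total rental receipts for the year are $3,460, under the $4,480 limit; the property is let furnished. But: (f) is engaged — the coverage ratio is 16%, under the 21% limit. (g), which would lift (f), is inapplicable — no current Tier 6 Clearance is held. So (c) is unavailable.
Exception (d): aggregate throughput is 990 units, meeting the 990 units threshold; there is no written lease; the tenant is an immediate family member — every condition holds. Turning to paragraph (h): (h) operates — a current Standing Waiver is held. So (d) is unavailable.
Exception (e): the number of days the property was let is 86 days, under the 88 days limit; the baseline figure is 599, less than the 617 limit; a current General Registration is held — every condition holds. Considering the limiting provisions: (i) would limit (e) — assessed value is $154,000, under the $158,000 limit — but (j) sets (i) aside: (j) is engaged — a current Standing Approval is held. (k) would limit (j) — a current Class B Exemption Letter is held — but (l) sets (k) aside: (l) operates against (k): the space is let for business use. (m) operates (the property is publicly advertised), but is set aside by (n): (n) operates against (m): a current Annual Approval is held. (o) does not operate here (the Standing Exemption Letter is not current), so (n) stands. (e) remains available.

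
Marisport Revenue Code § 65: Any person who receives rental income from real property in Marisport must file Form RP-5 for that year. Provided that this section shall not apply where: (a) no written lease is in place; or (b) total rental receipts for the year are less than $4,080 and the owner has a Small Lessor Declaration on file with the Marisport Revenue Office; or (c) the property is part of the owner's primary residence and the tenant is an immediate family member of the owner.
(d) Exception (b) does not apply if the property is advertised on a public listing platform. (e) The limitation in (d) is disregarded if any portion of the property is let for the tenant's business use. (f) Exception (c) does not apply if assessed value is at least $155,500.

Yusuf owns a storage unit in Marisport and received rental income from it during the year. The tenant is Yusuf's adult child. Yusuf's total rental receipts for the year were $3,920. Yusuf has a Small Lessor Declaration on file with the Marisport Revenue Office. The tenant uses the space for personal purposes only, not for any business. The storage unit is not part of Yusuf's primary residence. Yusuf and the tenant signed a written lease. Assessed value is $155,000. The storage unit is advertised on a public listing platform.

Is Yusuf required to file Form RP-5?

Exception (a) does not apply: a written lease is in place.
Exception (b)'s conditions are all satisfied: total rental receipts for the year are $3,920, less than the $4,080 limit; a Small Lessor Declaration is on file. But: (d) operates — the property is publicly advertised. (e) is inapplicable (the space is used for personal purposes only), so (d) stands. (b) is therefore removed.
Exception (c) requires that the property is part of the owner's primary residence; but the storage unit is not part of the primary residence, so (c) is unavailable.
Every exception is unavailable, so the rule governs.

Yes — Yusuf must file Form RP-5.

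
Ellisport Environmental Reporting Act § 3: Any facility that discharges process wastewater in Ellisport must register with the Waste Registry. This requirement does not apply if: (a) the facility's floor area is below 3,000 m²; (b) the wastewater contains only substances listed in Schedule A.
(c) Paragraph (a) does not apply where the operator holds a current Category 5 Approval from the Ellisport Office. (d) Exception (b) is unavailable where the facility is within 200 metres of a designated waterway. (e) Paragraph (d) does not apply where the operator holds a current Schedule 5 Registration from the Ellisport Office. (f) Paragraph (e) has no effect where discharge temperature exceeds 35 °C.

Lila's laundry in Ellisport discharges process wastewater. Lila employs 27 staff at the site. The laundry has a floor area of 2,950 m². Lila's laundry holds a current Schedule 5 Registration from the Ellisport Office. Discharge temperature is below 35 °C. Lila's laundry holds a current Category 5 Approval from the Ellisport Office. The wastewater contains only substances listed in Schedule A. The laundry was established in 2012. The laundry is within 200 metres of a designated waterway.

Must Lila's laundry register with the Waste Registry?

No — exception (b) applies; Lila's laundry is not required to register with the Waste Registry.

Exception (a)'s conditions are all satisfied: the facility's floor area is 2,950 m², below the 3,000 m² limit. Turning to paragraph (c): (c) is engaged — a current Category 5 Approval is held. (a) is therefore removed.
Exception (b) is satisfied on its face — the wastewater is Schedule-A-only. Considering the limiting provisions: (d) would limit (b) — the laundry is within 200 m of a designated waterway — but (e) sets (d) aside: (e) applies — a current Schedule 5 Registration is held. (f), which would lift (e), is not engaged — discharge temperature is below 35 °C. (b) remains available.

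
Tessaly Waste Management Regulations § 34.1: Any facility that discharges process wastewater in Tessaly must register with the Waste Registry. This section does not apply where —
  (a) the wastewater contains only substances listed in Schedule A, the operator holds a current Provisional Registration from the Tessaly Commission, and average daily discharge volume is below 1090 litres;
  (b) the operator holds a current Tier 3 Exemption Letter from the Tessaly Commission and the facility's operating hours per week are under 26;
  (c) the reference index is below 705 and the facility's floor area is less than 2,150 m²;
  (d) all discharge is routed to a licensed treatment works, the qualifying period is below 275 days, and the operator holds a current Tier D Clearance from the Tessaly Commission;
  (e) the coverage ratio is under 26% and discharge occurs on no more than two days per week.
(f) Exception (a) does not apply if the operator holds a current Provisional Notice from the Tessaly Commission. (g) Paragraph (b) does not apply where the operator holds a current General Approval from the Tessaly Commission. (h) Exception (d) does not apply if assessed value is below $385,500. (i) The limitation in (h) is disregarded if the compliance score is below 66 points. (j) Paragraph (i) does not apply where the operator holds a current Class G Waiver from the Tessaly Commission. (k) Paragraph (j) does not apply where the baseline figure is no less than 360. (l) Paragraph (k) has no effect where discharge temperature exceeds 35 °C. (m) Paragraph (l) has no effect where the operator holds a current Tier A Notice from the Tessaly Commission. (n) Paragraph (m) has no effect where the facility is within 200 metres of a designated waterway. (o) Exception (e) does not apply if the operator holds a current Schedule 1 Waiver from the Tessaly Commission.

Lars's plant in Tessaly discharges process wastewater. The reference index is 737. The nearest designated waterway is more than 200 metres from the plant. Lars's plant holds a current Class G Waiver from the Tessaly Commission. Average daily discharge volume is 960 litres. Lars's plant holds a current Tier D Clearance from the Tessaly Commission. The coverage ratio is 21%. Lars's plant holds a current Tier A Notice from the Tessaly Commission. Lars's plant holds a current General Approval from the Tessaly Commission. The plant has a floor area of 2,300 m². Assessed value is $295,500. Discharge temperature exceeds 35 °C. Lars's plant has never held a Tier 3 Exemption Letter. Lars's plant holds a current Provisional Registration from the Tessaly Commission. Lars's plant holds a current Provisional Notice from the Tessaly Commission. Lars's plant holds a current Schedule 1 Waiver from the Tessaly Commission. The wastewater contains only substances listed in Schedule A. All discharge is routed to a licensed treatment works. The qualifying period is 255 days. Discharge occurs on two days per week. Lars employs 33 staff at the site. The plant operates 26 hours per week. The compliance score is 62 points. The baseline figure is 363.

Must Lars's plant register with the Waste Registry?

No — exception (d) applies; Lars's plant is not required to register with the Waste Registry.

Exception (a): the wastewater is Schedule-A-only; a current Provisional Registration is held; average daily discharge volume is 960 litres, below the 1090 litres limit — every condition holds. However, paragraph (f) must be considered: (f) applies — a current Provisional Notice is held. (a) is therefore removed.
Exception (b) fails — there is no Tier 3 Exemption Letter in force.
Exception (c) fails — the reference index is 737, not below 705.
Exception (d): discharge is routed to a licensed treatment works; the qualifying period is 255 days, below the 275 days limit; a current Tier D Clearance is held — every condition holds. Under paragraphs (h)–(n): (h) would limit (d) — assessed value is $295,500, below the $385,500 limit — but (i) sets (h) aside: (i) is triggered — the compliance score is 62 points, below the 66 points limit. (j) is engaged (a current Class G Waiver is held), but is set aside by (k): (k) operates against (j): the baseline figure is 363, meeting the 360 threshold. (l) would limit (k) — discharge temperature exceeds 35 °C — but (m) sets (l) aside: (m) operates against (l): a current Tier A Notice is held. (n), which would lift (m), is inapplicable — the plant is more than 200 m from any designated waterway. (d) remains available.
Exception (e): the coverage ratio is 21%, under the 26% limit; discharge occurs on no more than two days per week — every condition holds. Turning to paragraph (o): (o) is engaged — a current Schedule 1 Waiver is held. (e) is therefore removed.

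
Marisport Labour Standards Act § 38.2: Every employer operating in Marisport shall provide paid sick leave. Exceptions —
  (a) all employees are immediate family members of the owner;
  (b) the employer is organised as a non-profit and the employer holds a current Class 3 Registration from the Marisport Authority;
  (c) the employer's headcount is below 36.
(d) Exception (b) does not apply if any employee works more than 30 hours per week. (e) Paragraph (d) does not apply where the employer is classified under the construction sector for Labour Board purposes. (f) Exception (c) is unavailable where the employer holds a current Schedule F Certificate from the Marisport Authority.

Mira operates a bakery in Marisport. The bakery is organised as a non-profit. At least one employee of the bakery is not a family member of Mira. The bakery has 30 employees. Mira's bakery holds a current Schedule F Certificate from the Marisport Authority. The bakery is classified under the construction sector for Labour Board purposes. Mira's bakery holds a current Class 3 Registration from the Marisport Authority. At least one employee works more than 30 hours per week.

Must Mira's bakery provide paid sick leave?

Exception (a) requires that all employees are immediate family members of the owner; but at least one employee is not a family member, so (a) is unavailable.
All of (b)'s requirements are met (the employer is a non-profit; a current Class 3 Registration is held). Applying paragraphs (d)–(e): (d) is engaged (at least one employee exceeds 30 hours/week), but is set aside by (e): (e) operates against (d): the bakery is classified under the construction sector. (b) remains available.
Exception (c) is satisfied on its face — the employer's headcount is 30, below the 36 limit. Turning to paragraph (f): (f) operates against (c): a current Schedule F Certificate is held. Exception (c) does not apply.

No — exception (b) applies; Mira's bakery is not required to provide paid sick leave.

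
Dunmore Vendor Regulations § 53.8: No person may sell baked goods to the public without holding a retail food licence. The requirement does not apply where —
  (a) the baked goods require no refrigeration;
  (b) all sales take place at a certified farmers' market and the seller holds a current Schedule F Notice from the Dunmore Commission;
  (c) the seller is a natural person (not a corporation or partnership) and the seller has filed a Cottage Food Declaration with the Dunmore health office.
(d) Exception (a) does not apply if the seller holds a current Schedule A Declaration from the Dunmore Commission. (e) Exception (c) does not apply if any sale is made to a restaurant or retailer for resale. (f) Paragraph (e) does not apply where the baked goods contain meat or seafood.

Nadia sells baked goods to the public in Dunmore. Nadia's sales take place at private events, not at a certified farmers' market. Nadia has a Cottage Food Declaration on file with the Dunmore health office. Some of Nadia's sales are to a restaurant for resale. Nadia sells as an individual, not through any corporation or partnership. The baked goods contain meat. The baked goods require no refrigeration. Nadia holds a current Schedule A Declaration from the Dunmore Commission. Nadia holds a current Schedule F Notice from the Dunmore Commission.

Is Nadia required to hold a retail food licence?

Exception (a)'s conditions are all satisfied: the baked goods are shelf-stable. Turning to paragraph (d): (d) operates — a current Schedule A Declaration is held. Exception (a) does not apply.
Exception (b) requires that all sales take place at a certified farmers' market; but sales are at private events, not a certified farmers' market, so (b) is unavailable.
All of (c)'s requirements are met (the seller is a natural person; a Cottage Food Declaration is on file). Considering the limiting provisions: (e) would limit (c) — some sales are to a restaurant for resale — but (f) sets (e) aside: (f) operates against (e): the baked goods contain meat. Exception (c) stands.

No — exception (c) applies; Nadia is not required to hold a retail food licence.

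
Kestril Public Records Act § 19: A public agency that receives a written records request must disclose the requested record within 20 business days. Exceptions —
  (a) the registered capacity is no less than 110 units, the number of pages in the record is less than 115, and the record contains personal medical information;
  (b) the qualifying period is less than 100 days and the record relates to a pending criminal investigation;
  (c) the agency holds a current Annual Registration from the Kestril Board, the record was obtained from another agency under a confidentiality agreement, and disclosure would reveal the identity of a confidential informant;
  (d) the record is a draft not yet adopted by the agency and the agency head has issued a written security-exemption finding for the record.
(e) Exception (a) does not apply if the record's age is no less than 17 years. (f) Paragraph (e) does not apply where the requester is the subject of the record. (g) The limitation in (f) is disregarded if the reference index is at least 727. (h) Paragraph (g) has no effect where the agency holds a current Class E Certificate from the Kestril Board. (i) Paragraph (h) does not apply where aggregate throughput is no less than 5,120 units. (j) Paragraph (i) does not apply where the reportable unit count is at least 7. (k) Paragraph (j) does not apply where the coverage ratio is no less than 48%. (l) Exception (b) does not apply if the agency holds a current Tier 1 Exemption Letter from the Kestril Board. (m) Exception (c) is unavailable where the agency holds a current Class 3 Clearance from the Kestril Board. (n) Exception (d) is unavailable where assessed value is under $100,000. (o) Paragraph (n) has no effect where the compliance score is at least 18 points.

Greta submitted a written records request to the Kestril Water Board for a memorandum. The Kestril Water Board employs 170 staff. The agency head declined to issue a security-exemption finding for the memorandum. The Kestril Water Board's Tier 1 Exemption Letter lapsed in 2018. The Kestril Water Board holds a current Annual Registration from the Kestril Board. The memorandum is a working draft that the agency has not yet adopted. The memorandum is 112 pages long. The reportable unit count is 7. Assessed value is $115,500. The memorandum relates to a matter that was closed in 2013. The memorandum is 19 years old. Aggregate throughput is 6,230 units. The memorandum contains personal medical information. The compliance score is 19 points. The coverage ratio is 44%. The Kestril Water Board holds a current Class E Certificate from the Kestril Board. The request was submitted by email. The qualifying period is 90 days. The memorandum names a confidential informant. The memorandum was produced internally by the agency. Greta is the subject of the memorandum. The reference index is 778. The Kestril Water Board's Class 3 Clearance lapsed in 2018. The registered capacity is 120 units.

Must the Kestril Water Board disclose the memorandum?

Exception (a) is satisfied on its face — the registered capacity is 120 units, meeting the 110 units threshold; the number of pages in the record is 112, less than the 115 limit; the memorandum contains personal medical information. Applying paragraphs (e)–(k): (e) would limit (a) — the record's age is 19 years, meeting the 17 years threshold — but (f) sets (e) aside: (f) operates against (e): Greta is the subject of the memorandum. (g) is engaged (the reference index is 778, meeting the 727 threshold), but is set aside by (h): (h) operates against (g): a current Class E Certificate is held. (i) is engaged (aggregate throughput is 6,230 units, meeting the 5,120 units threshold), but yields to (j): (j) operates against (i): the reportable unit count is 7, meeting the 7 threshold. (k) is inapplicable (the coverage ratio is 44%, short of 48%), so (j) stands. (a) remains available.
Exception (b) requires that the record relates to a pending criminal investigation; but the memorandum relates to a closed matter, so (b) is unavailable.
Exception (c) requires that the record was obtained from another agency under a confidentiality agreement; but the memorandum was produced internally, so (c) is unavailable.
Exception (d) does not apply: the agency head declined to issue a security-exemption finding.

No — exception (a) applies; the Kestril Water Board is not required to disclose the memorandum.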